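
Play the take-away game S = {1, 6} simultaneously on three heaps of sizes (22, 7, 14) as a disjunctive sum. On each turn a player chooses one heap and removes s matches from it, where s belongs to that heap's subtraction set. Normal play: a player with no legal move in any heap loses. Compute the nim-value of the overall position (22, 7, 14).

1

All heaps use S = {1, 6}:
G(0) = 0
G(1) = mex{0} = 1
G(2) = mex{1} = 0
G(3) = mex{0} = 1
G(4) = mex{1} = 0
G(5) = mex{0} = 1
G(6) = mex{1,0} = 2
G(7) = mex{2,1} = 0
G(8) = mex{0,0} = 1
G(9) = mex{1,1} = 0
G(10) = mex{0,0} = 1
G(11) = mex{1,1} = 0
G(12) = mex{0,2} = 1
G(13) = mex{1,0} = 2
G(14) = mex{2,1} = 0
G(15) = mex{0,0} = 1
G(16) = mex{1,1} = 0
G(17) = mex{0,0} = 1
G(18) = mex{1,1} = 0
G(19) = mex{0,2} = 1
G(20) = mex{1,0} = 2
G(21) = mex{2,1} = 0
G(22) = mex{0,0} = 1
Heap A: G(22) = 1.
Heap B: G(7) = 0.
Heap C: G(14) = 0.
Combined Grundy value = 1 ⊕ 0 ⊕ 0 = 1.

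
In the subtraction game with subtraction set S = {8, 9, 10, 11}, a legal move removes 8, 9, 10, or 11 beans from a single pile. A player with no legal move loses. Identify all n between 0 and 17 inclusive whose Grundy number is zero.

G(0) = 0
G(1) = mex{} = 0
G(2) = mex{} = 0
G(3) = mex{} = 0
G(4) = mex{} = 0
G(5) = mex{} = 0
G(6) = mex{} = 0
G(7) = mex{} = 0
G(8) = mex{0} = 1
G(9) = mex{0,0} = 1
G(10) = mex{0,0,0} = 1
G(11) = mex{0,0,0,0} = 1
G(12) = mex{0,0,0,0} = 1
G(13) = mex{0,0,0,0} = 1
G(14) = mex{0,0,0,0} = 1
G(15) = mex{0,0,0,0} = 1
G(16) = mex{1,0,0,0} = 2
G(17) = mex{1,1,0,0} = 2
P-positions are exactly the n with G(n) = 0.

0, 1, 2, 3, 4, 5, 6, 7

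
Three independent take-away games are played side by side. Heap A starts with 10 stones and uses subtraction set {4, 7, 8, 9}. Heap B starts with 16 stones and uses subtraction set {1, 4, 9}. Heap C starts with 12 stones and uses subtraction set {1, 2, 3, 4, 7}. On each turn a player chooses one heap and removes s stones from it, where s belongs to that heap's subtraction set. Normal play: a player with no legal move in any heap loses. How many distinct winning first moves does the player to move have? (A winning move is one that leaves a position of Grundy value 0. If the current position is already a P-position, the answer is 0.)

Heap A, S = {4, 7, 8, 9}:
n :  0  1  2  3  4  5  6  7  8  9 10
G :  0  0  0  0  1  1  1  1  2  2  2
G_A(10) = 2.
Heap B, S = {1, 4, 9}:
G(0) = 0
G(1) = mex{0} = 1
G(2) = mex{1} = 0
G(3) = mex{0} = 1
G(4) = mex{1,0} = 2
G(5) = mex{2,1} = 0
G(6) = mex{0,0} = 1
G(7) = mex{1,1} = 0
G(8) = mex{0,2} = 1
G(9) = mex{1,0,0} = 2
G(10) = mex{2,1,1} = 0
G(11) = mex{0,0,0} = 1
G(12) = mex{1,1,1} = 0
G(13) = mex{0,2,2} = 1
G(14) = mex{1,0,0} = 2
G(15) = mex{2,1,1} = 0
G(16) = mex{0,0,0} = 1
G_B(16) = 1.
Heap C, S = {1, 2, 3, 4, 7}:
G(0) = 0
G(1) = mex{0} = 1
G(2) = mex{1,0} = 2
G(3) = mex{2,1,0} = 3
G(4) = mex{3,2,1,0} = 4
G(5) = mex{4,3,2,1} = 0
G(6) = mex{0,4,3,2} = 1
G(7) = mex{1,0,4,3,0} = 2
G(8) = mex{2,1,0,4,1} = 3
G(9) = mex{3,2,1,0,2} = 4
G(10) = mex{4,3,2,1,3} = 0
G(11) = mex{0,4,3,2,4} = 1
G(12) = mex{1,0,4,3,0} = 2
G_C(12) = 2.
Combined Grundy value = 2 ⊕ 1 ⊕ 2 = 1.
A winning move leaves total XOR = 0, i.e. changes one component's Grundy value g to g ⊕ X where X is the current total.
Heap A: need g' = 2⊕1 = 3. Options: 10−4→G=1, 10−7→G=0, 10−8→G=0, 10−9→G=0. Hits: 0.
Heap B: need g' = 1⊕1 = 0. Options: 16−1→G=0, 16−4→G=0, 16−9→G=0. Hits: 3.
Heap C: need g' = 2⊕1 = 3. Options: 12−1→G=1, 12−2→G=0, 12−3→G=4, 12−4→G=3, 12−7→G=0. Hits: 1.

4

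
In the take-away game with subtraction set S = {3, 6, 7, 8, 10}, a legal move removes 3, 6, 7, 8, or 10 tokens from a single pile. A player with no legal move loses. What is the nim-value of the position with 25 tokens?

n :  0  1  2  3  4  5  6  7  8  9 10 11 12 13 14 15 16 17 18 19 20 21 22 23 24 25
G :  0  0  0  1  1  1  2  2  2  3  3  3  4  0  0  0  1  1  1  2  2  2  3  3  3  4

4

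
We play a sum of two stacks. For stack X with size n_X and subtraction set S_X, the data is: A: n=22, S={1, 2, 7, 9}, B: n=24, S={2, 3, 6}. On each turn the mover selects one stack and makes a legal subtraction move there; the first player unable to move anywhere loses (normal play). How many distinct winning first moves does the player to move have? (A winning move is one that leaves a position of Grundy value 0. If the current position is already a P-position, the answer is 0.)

Stack A, S = {1, 2, 7, 9}:
n :  0  1  2  3  4  5  6  7  8  9 10 11 12 13 14 15 16 17 18 19 20 21 22
G :  0  1  2  0  1  2  0  1  2  3  4  0  1  2  0  1  2  0  1  2  3  4  0
G_A(22) = 0.
Stack B, S = {2, 3, 6}:
n :  0  1  2  3  4  5  6  7  8  9 10 11 12 13 14 15 16 17 18 19 20 21 22 23 24
G :  0  0  1  1  2  0  3  1  2  0  0  1  1  2  0  3  1  2  0  0  1  1  2  0  3
G_B(24) = 3.
Combined Grundy value = 0 ⊕ 3 = 3.
A winning move leaves total XOR = 0, i.e. changes one component's Grundy value g to g ⊕ X where X is the current total.
Stack A: need g' = 0⊕3 = 3. Options: 22−1→G=4, 22−2→G=3, 22−7→G=1, 22−9→G=2. Hits: 1.
Stack B: need g' = 3⊕3 = 0. Options: 24−2→G=2, 24−3→G=1, 24−6→G=0. Hits: 1.

2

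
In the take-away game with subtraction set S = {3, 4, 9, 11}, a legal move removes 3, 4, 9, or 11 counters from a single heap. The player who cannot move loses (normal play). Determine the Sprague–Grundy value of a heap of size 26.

2

n :  0  1  2  3  4  5  6  7  8  9 10 11 12 13 14 15 16 17 18 19 20 21 22 23 24 25 26
G :  0  0  0  1  1  1  2  0  0  3  1  1  2  2  0  0  3  1  1  2  0  0  0  1  1  1  2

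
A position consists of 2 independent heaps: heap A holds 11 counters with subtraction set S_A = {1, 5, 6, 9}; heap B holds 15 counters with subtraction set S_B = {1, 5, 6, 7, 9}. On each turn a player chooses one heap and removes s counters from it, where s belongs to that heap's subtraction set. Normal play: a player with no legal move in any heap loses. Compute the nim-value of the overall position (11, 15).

2

Heap A, S = {1, 5, 6, 9}:
G(0) = 0
G(1) = mex{0} = 1
G(2) = mex{1} = 0
G(3) = mex{0} = 1
G(4) = mex{1} = 0
G(5) = mex{0,0} = 1
G(6) = mex{1,1,0} = 2
G(7) = mex{2,0,1} = 3
G(8) = mex{3,1,0} = 2
G(9) = mex{2,0,1,0} = 3
G(10) = mex{3,1,0,1} = 2
G(11) = mex{2,2,1,0} = 3
G_A(11) = 3.
Heap B, S = {1, 5, 6, 7, 9}:
n :  0  1  2  3  4  5  6  7  8  9 10 11 12 13 14 15
G :  0  1  0  1  0  1  2  3  2  3  2  3  0  1  0  1
G_B(15) = 1.
Combined Grundy value = 3 ⊕ 1 = 2.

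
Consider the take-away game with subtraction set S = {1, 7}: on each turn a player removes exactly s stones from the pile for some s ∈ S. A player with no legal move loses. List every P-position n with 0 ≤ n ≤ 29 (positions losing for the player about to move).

0, 2, 4, 6, 8, 10, 12, 14, 16, 18, 20, 22, 24, 26, 28

G(0) = 0
G(1) = mex{0} = 1
G(2) = mex{1} = 0
G(3) = mex{0} = 1
G(4) = mex{1} = 0
G(5) = mex{0} = 1
G(6) = mex{1} = 0
G(7) = mex{0,0} = 1
G(8) = mex{1,1} = 0
G(9) = mex{0,0} = 1
G(10) = mex{1,1} = 0
G(11) = mex{0,0} = 1
G(12) = mex{1,1} = 0
G(13) = mex{0,0} = 1
G(14) = mex{1,1} = 0
G(15) = mex{0,0} = 1
G(16) = mex{1,1} = 0
G(17) = mex{0,0} = 1
G(18) = mex{1,1} = 0
G(19) = mex{0,0} = 1
G(20) = mex{1,1} = 0
G(21) = mex{0,0} = 1
G(22) = mex{1,1} = 0
G(23) = mex{0,0} = 1
G(24) = mex{1,1} = 0
G(25) = mex{0,0} = 1
G(26) = mex{1,1} = 0
G(27) = mex{0,0} = 1
G(28) = mex{1,1} = 0
G(29) = mex{0,0} = 1
P-positions are exactly the n with G(n) = 0.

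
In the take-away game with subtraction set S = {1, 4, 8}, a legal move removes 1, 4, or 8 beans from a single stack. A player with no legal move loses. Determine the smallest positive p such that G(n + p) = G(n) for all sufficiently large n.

12

n :  0  1  2  3  4  5  6  7  8  9 10 11 12 13 14 15 16 17 18 19 20 21 22 23 24 25
G :  0  1  0  1  2  0  1  0  1  2  3  2  0  1  0  1  2  0  1  0  1  2  3  2  0  1
G(n+12) = G(n) holds for n = 0,…,7 (a full window of length max(S) = 8), so the sequence is purely periodic with period 12.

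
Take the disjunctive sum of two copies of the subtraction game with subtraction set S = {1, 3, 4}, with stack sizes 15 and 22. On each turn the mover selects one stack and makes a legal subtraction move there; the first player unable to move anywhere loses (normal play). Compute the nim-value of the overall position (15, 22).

All stacks use S = {1, 3, 4}:
G(0) = 0
G(1) = mex{0} = 1
G(2) = mex{1} = 0
G(3) = mex{0,0} = 1
G(4) = mex{1,1,0} = 2
G(5) = mex{2,0,1} = 3
G(6) = mex{3,1,0} = 2
G(7) = mex{2,2,1} = 0
G(8) = mex{0,3,2} = 1
G(9) = mex{1,2,3} = 0
G(10) = mex{0,0,2} = 1
G(11) = mex{1,1,0} = 2
G(12) = mex{2,0,1} = 3
G(13) = mex{3,1,0} = 2
G(14) = mex{2,2,1} = 0
G(15) = mex{0,3,2} = 1
G(16) = mex{1,2,3} = 0
G(17) = mex{0,0,2} = 1
G(18) = mex{1,1,0} = 2
G(19) = mex{2,0,1} = 3
G(20) = mex{3,1,0} = 2
G(21) = mex{2,2,1} = 0
G(22) = mex{0,3,2} = 1
Stack A: G(15) = 1.
Stack B: G(22) = 1.
Combined Grundy value = 1 ⊕ 1 = 0.

0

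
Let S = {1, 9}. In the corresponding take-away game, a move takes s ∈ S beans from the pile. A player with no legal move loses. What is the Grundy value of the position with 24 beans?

0

G(0) = 0
G(1) = mex{0} = 1
G(2) = mex{1} = 0
G(3) = mex{0} = 1
G(4) = mex{1} = 0
G(5) = mex{0} = 1
G(6) = mex{1} = 0
G(7) = mex{0} = 1
G(8) = mex{1} = 0
G(9) = mex{0,0} = 1
G(10) = mex{1,1} = 0
G(11) = mex{0,0} = 1
G(12) = mex{1,1} = 0
G(13) = mex{0,0} = 1
G(14) = mex{1,1} = 0
G(15) = mex{0,0} = 1
G(16) = mex{1,1} = 0
G(17) = mex{0,0} = 1
G(18) = mex{1,1} = 0
G(19) = mex{0,0} = 1
G(20) = mex{1,1} = 0
G(21) = mex{0,0} = 1
G(22) = mex{1,1} = 0
G(23) = mex{0,0} = 1
G(24) = mex{1,1} = 0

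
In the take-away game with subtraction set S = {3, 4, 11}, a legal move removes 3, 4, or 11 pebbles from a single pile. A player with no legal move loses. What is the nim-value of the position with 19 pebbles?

1

G(0) = 0
G(1) = mex{} = 0
G(2) = mex{} = 0
G(3) = mex{0} = 1
G(4) = mex{0,0} = 1
G(5) = mex{0,0} = 1
G(6) = mex{1,0} = 2
G(7) = mex{1,1} = 0
G(8) = mex{1,1} = 0
G(9) = mex{2,1} = 0
G(10) = mex{0,2} = 1
G(11) = mex{0,0,0} = 1
G(12) = mex{0,0,0} = 1
G(13) = mex{1,0,0} = 2
G(14) = mex{1,1,1} = 0
G(15) = mex{1,1,1} = 0
G(16) = mex{2,1,1} = 0
G(17) = mex{0,2,2} = 1
G(18) = mex{0,0,0} = 1
G(19) = mex{0,0,0} = 1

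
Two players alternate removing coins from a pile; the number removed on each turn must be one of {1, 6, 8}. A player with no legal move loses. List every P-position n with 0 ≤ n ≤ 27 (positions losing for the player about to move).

0, 2, 4, 7, 9, 11, 14, 16, 18, 21, 23, 25

G(0) = 0
G(1) = mex{0} = 1
G(2) = mex{1} = 0
G(3) = mex{0} = 1
G(4) = mex{1} = 0
G(5) = mex{0} = 1
G(6) = mex{1,0} = 2
G(7) = mex{2,1} = 0
G(8) = mex{0,0,0} = 1
G(9) = mex{1,1,1} = 0
G(10) = mex{0,0,0} = 1
G(11) = mex{1,1,1} = 0
G(12) = mex{0,2,0} = 1
G(13) = mex{1,0,1} = 2
G(14) = mex{2,1,2} = 0
G(15) = mex{0,0,0} = 1
G(16) = mex{1,1,1} = 0
G(17) = mex{0,0,0} = 1
G(18) = mex{1,1,1} = 0
G(19) = mex{0,2,0} = 1
G(20) = mex{1,0,1} = 2
G(21) = mex{2,1,2} = 0
G(22) = mex{0,0,0} = 1
G(23) = mex{1,1,1} = 0
G(24) = mex{0,0,0} = 1
G(25) = mex{1,1,1} = 0
G(26) = mex{0,2,0} = 1
G(27) = mex{1,0,1} = 2
P-positions are exactly the n with G(n) = 0.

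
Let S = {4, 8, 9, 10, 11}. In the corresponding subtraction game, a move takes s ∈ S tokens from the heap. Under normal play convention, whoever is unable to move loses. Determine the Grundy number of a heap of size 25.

2

n :  0  1  2  3  4  5  6  7  8  9 10 11 12 13 14 15 16 17 18 19 20 21 22 23 24 25
G :  0  0  0  0  1  1  1  1  2  2  2  2  3  3  3  0  0  0  0  1  1  1  1  2  2  2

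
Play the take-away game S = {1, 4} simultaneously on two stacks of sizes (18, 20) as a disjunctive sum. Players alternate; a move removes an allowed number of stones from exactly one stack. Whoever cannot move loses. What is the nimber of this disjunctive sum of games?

All stacks use S = {1, 4}:
G(0) = 0
G(1) = mex{0} = 1
G(2) = mex{1} = 0
G(3) = mex{0} = 1
G(4) = mex{1,0} = 2
G(5) = mex{2,1} = 0
G(6) = mex{0,0} = 1
G(7) = mex{1,1} = 0
G(8) = mex{0,2} = 1
G(9) = mex{1,0} = 2
G(10) = mex{2,1} = 0
G(11) = mex{0,0} = 1
G(12) = mex{1,1} = 0
G(13) = mex{0,2} = 1
G(14) = mex{1,0} = 2
G(15) = mex{2,1} = 0
G(16) = mex{0,0} = 1
G(17) = mex{1,1} = 0
G(18) = mex{0,2} = 1
G(19) = mex{1,0} = 2
G(20) = mex{2,1} = 0
Stack A: G(18) = 1.
Stack B: G(20) = 0.
Combined Grundy value = 1 ⊕ 0 = 1.

1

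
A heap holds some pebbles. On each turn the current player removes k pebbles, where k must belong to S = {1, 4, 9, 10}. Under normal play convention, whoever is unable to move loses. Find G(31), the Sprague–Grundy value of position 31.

0

n :  0  1  2  3  4  5  6  7  8  9 10 11 12 13 14 15 16 17 18 19 20 21 22 23 24 25 26 27 28 29 30 31
G :  0  1  0  1  2  0  1  0  1  2  3  2  3  0  1  3  2  3  0  1  0  1  2  3  2  0  1  2  3  2  3  0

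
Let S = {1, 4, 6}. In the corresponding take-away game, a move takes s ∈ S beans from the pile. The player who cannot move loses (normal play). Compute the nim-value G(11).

1

G(0) = 0
G(1) = mex{0} = 1
G(2) = mex{1} = 0
G(3) = mex{0} = 1
G(4) = mex{1,0} = 2
G(5) = mex{2,1} = 0
G(6) = mex{0,0,0} = 1
G(7) = mex{1,1,1} = 0
G(8) = mex{0,2,0} = 1
G(9) = mex{1,0,1} = 2
G(10) = mex{2,1,2} = 0
G(11) = mex{0,0,0} = 1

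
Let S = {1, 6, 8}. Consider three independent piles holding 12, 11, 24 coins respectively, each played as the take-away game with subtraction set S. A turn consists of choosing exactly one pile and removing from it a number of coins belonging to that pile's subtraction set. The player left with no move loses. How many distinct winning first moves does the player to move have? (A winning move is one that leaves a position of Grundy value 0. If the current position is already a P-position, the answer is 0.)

0

All piles use S = {1, 6, 8}:
G(0) = 0
G(1) = mex{0} = 1
G(2) = mex{1} = 0
G(3) = mex{0} = 1
G(4) = mex{1} = 0
G(5) = mex{0} = 1
G(6) = mex{1,0} = 2
G(7) = mex{2,1} = 0
G(8) = mex{0,0,0} = 1
G(9) = mex{1,1,1} = 0
G(10) = mex{0,0,0} = 1
G(11) = mex{1,1,1} = 0
G(12) = mex{0,2,0} = 1
G(13) = mex{1,0,1} = 2
G(14) = mex{2,1,2} = 0
G(15) = mex{0,0,0} = 1
G(16) = mex{1,1,1} = 0
G(17) = mex{0,0,0} = 1
G(18) = mex{1,1,1} = 0
G(19) = mex{0,2,0} = 1
G(20) = mex{1,0,1} = 2
G(21) = mex{2,1,2} = 0
G(22) = mex{0,0,0} = 1
G(23) = mex{1,1,1} = 0
G(24) = mex{0,0,0} = 1
Pile A: G(12) = 1.
Pile B: G(11) = 0.
Pile C: G(24) = 1.
Combined Grundy value = 1 ⊕ 0 ⊕ 1 = 0.
A winning move leaves total XOR = 0, i.e. changes one component's Grundy value g to g ⊕ X where X is the current total.
Pile A: target g' = 1⊕0 = 1, but every legal move changes the Grundy value (mex property), so 0 moves.
Pile B: target g' = 0⊕0 = 0, but every legal move changes the Grundy value (mex property), so 0 moves.
Pile C: target g' = 1⊕0 = 1, but every legal move changes the Grundy value (mex property), so 0 moves.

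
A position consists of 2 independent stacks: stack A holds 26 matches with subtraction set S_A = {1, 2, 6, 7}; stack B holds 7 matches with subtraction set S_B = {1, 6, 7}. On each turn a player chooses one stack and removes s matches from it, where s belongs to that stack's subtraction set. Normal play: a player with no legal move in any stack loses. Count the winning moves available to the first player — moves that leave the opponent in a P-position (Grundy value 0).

Stack A, S = {1, 2, 6, 7}:
n :  0  1  2  3  4  5  6  7  8  9 10 11 12 13 14 15 16 17 18 19 20 21 22 23 24 25 26
G :  0  1  2  0  1  2  3  4  0  1  2  0  1  2  3  4  0  1  2  0  1  2  3  4  0  1  2
G_A(26) = 2.
Stack B, S = {1, 6, 7}:
G(0) = 0
G(1) = mex{0} = 1
G(2) = mex{1} = 0
G(3) = mex{0} = 1
G(4) = mex{1} = 0
G(5) = mex{0} = 1
G(6) = mex{1,0} = 2
G(7) = mex{2,1,0} = 3
G_B(7) = 3.
Combined Grundy value = 2 ⊕ 3 = 1.
A winning move leaves total XOR = 0, i.e. changes one component's Grundy value g to g ⊕ X where X is the current total.
Stack A: need g' = 2⊕1 = 3. Options: 26−1→G=1, 26−2→G=0, 26−6→G=1, 26−7→G=0. Hits: 0.
Stack B: need g' = 3⊕1 = 2. Options: 7−1→G=2, 7−6→G=1, 7−7→G=0. Hits: 1.

1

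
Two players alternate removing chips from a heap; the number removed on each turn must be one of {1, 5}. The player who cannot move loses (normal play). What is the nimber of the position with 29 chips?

G(0) = 0
G(1) = mex{0} = 1
G(2) = mex{1} = 0
G(3) = mex{0} = 1
G(4) = mex{1} = 0
G(5) = mex{0,0} = 1
G(6) = mex{1,1} = 0
G(7) = mex{0,0} = 1
G(8) = mex{1,1} = 0
G(9) = mex{0,0} = 1
G(10) = mex{1,1} = 0
G(11) = mex{0,0} = 1
G(12) = mex{1,1} = 0
G(13) = mex{0,0} = 1
G(14) = mex{1,1} = 0
G(15) = mex{0,0} = 1
G(16) = mex{1,1} = 0
G(17) = mex{0,0} = 1
G(18) = mex{1,1} = 0
G(19) = mex{0,0} = 1
G(20) = mex{1,1} = 0
G(21) = mex{0,0} = 1
G(22) = mex{1,1} = 0
G(23) = mex{0,0} = 1
G(24) = mex{1,1} = 0
G(25) = mex{0,0} = 1
G(26) = mex{1,1} = 0
G(27) = mex{0,0} = 1
G(28) = mex{1,1} = 0
G(29) = mex{0,0} = 1

1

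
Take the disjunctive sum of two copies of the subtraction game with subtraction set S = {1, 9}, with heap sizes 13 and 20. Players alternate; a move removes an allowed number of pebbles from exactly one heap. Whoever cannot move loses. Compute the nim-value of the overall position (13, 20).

1

All heaps use S = {1, 9}:
G(0) = 0
G(1) = mex{0} = 1
G(2) = mex{1} = 0
G(3) = mex{0} = 1
G(4) = mex{1} = 0
G(5) = mex{0} = 1
G(6) = mex{1} = 0
G(7) = mex{0} = 1
G(8) = mex{1} = 0
G(9) = mex{0,0} = 1
G(10) = mex{1,1} = 0
G(11) = mex{0,0} = 1
G(12) = mex{1,1} = 0
G(13) = mex{0,0} = 1
G(14) = mex{1,1} = 0
G(15) = mex{0,0} = 1
G(16) = mex{1,1} = 0
G(17) = mex{0,0} = 1
G(18) = mex{1,1} = 0
G(19) = mex{0,0} = 1
G(20) = mex{1,1} = 0
Heap A: G(13) = 1.
Heap B: G(20) = 0.
Combined Grundy value = 1 ⊕ 0 = 1.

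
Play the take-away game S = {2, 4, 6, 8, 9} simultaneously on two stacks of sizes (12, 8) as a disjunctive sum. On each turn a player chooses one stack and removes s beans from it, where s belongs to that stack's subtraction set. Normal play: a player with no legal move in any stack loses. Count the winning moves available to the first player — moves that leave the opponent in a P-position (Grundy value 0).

All stacks use S = {2, 4, 6, 8, 9}:
G(0) = 0
G(1) = mex{} = 0
G(2) = mex{0} = 1
G(3) = mex{0} = 1
G(4) = mex{1,0} = 2
G(5) = mex{1,0} = 2
G(6) = mex{2,1,0} = 3
G(7) = mex{2,1,0} = 3
G(8) = mex{3,2,1,0} = 4
G(9) = mex{3,2,1,0,0} = 4
G(10) = mex{4,3,2,1,0} = 5
G(11) = mex{4,3,2,1,1} = 0
G(12) = mex{5,4,3,2,1} = 0
Stack A: G(12) = 0.
Stack B: G(8) = 4.
Combined Grundy value = 0 ⊕ 4 = 4.
A winning move leaves total XOR = 0, i.e. changes one component's Grundy value g to g ⊕ X where X is the current total.
Stack A: need g' = 0⊕4 = 4. Options: 12−2→G=5, 12−4→G=4, 12−6→G=3, 12−8→G=2, 12−9→G=1. Hits: 1.
Stack B: need g' = 4⊕4 = 0. Options: 8−2→G=3, 8−4→G=2, 8−6→G=1, 8−8→G=0. Hits: 1.

2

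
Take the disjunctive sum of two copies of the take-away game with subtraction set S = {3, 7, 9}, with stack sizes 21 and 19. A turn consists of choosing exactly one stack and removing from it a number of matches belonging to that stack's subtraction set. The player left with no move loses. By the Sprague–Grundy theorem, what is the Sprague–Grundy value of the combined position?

All stacks use S = {3, 7, 9}:
n :  0  1  2  3  4  5  6  7  8  9 10 11 12 13 14 15 16 17 18 19 20 21
G :  0  0  0  1  1  1  0  2  2  1  3  3  0  2  0  1  0  1  0  1  0  1
Stack A: G(21) = 1.
Stack B: G(19) = 1.
Combined Grundy value = 1 ⊕ 1 = 0.

0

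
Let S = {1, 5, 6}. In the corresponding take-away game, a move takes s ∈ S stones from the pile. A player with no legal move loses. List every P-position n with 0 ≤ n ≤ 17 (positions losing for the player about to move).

0, 2, 4, 11, 13, 15

n :  0  1  2  3  4  5  6  7  8  9 10 11 12 13 14 15 16 17
G :  0  1  0  1  0  1  2  3  2  3  2  0  1  0  1  0  1  2
P-positions are exactly the n with G(n) = 0.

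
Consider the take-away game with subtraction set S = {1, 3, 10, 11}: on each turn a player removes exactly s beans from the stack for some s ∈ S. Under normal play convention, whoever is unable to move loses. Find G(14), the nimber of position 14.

2

G(0) = 0
G(1) = mex{0} = 1
G(2) = mex{1} = 0
G(3) = mex{0,0} = 1
G(4) = mex{1,1} = 0
G(5) = mex{0,0} = 1
G(6) = mex{1,1} = 0
G(7) = mex{0,0} = 1
G(8) = mex{1,1} = 0
G(9) = mex{0,0} = 1
G(10) = mex{1,1,0} = 2
G(11) = mex{2,0,1,0} = 3
G(12) = mex{3,1,0,1} = 2
G(13) = mex{2,2,1,0} = 3
G(14) = mex{3,3,0,1} = 2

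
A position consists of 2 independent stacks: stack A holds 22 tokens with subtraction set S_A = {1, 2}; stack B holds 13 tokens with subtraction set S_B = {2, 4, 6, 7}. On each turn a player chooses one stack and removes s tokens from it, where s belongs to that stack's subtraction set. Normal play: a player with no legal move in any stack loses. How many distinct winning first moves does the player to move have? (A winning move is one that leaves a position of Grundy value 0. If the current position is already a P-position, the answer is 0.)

2

Stack A, S = {1, 2}:
G(0) = 0
G(1) = mex{0} = 1
G(2) = mex{1,0} = 2
G(3) = mex{2,1} = 0
G(4) = mex{0,2} = 1
G(5) = mex{1,0} = 2
G(6) = mex{2,1} = 0
G(7) = mex{0,2} = 1
G(8) = mex{1,0} = 2
G(9) = mex{2,1} = 0
G(10) = mex{0,2} = 1
G(11) = mex{1,0} = 2
G(12) = mex{2,1} = 0
G(13) = mex{0,2} = 1
G(14) = mex{1,0} = 2
G(15) = mex{2,1} = 0
G(16) = mex{0,2} = 1
G(17) = mex{1,0} = 2
G(18) = mex{2,1} = 0
G(19) = mex{0,2} = 1
G(20) = mex{1,0} = 2
G(21) = mex{2,1} = 0
G(22) = mex{0,2} = 1
G_A(22) = 1.
Stack B, S = {2, 4, 6, 7}:
G(0) = 0
G(1) = mex{} = 0
G(2) = mex{0} = 1
G(3) = mex{0} = 1
G(4) = mex{1,0} = 2
G(5) = mex{1,0} = 2
G(6) = mex{2,1,0} = 3
G(7) = mex{2,1,0,0} = 3
G(8) = mex{3,2,1,0} = 4
G(9) = mex{3,2,1,1} = 0
G(10) = mex{4,3,2,1} = 0
G(11) = mex{0,3,2,2} = 1
G(12) = mex{0,4,3,2} = 1
G(13) = mex{1,0,3,3} = 2
G_B(13) = 2.
Combined Grundy value = 1 ⊕ 2 = 3.
A winning move leaves total XOR = 0, i.e. changes one component's Grundy value g to g ⊕ X where X is the current total.
Stack A: need g' = 1⊕3 = 2. Options: 22−1→G=0, 22−2→G=2. Hits: 1.
Stack B: need g' = 2⊕3 = 1. Options: 13−2→G=1, 13−4→G=0, 13−6→G=3, 13−7→G=3. Hits: 1.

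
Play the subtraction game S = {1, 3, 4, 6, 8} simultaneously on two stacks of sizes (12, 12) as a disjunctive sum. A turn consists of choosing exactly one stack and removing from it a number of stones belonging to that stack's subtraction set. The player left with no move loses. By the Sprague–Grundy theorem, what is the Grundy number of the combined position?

0

All stacks use S = {1, 3, 4, 6, 8}:
G(0) = 0
G(1) = mex{0} = 1
G(2) = mex{1} = 0
G(3) = mex{0,0} = 1
G(4) = mex{1,1,0} = 2
G(5) = mex{2,0,1} = 3
G(6) = mex{3,1,0,0} = 2
G(7) = mex{2,2,1,1} = 0
G(8) = mex{0,3,2,0,0} = 1
G(9) = mex{1,2,3,1,1} = 0
G(10) = mex{0,0,2,2,0} = 1
G(11) = mex{1,1,0,3,1} = 2
G(12) = mex{2,0,1,2,2} = 3
Stack A: G(12) = 3.
Stack B: G(12) = 3.
Combined Grundy value = 3 ⊕ 3 = 0.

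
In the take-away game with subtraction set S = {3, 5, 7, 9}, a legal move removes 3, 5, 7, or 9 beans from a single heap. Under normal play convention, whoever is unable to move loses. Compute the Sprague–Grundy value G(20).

2

n :  0  1  2  3  4  5  6  7  8  9 10 11 12 13 14 15 16 17 18 19 20
G :  0  0  0  1  1  1  2  2  2  3  3  3  0  0  0  1  1  1  2  2  2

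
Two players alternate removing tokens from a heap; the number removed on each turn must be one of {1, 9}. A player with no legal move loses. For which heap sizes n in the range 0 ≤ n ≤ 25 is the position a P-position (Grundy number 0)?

0, 2, 4, 6, 8, 10, 12, 14, 16, 18, 20, 22, 24

G(0) = 0
G(1) = mex{0} = 1
G(2) = mex{1} = 0
G(3) = mex{0} = 1
G(4) = mex{1} = 0
G(5) = mex{0} = 1
G(6) = mex{1} = 0
G(7) = mex{0} = 1
G(8) = mex{1} = 0
G(9) = mex{0,0} = 1
G(10) = mex{1,1} = 0
G(11) = mex{0,0} = 1
G(12) = mex{1,1} = 0
G(13) = mex{0,0} = 1
G(14) = mex{1,1} = 0
G(15) = mex{0,0} = 1
G(16) = mex{1,1} = 0
G(17) = mex{0,0} = 1
G(18) = mex{1,1} = 0
G(19) = mex{0,0} = 1
G(20) = mex{1,1} = 0
G(21) = mex{0,0} = 1
G(22) = mex{1,1} = 0
G(23) = mex{0,0} = 1
G(24) = mex{1,1} = 0
G(25) = mex{0,0} = 1
P-positions are exactly the n with G(n) = 0.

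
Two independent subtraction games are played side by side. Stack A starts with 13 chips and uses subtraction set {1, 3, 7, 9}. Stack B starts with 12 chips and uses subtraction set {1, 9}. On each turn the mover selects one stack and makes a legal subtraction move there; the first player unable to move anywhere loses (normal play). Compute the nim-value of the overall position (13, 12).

1

Stack A, S = {1, 3, 7, 9}:
n :  0  1  2  3  4  5  6  7  8  9 10 11 12 13
G :  0  1  0  1  0  1  0  1  0  1  0  1  0  1
G_A(13) = 1.
Stack B, S = {1, 9}:
n :  0  1  2  3  4  5  6  7  8  9 10 11 12
G :  0  1  0  1  0  1  0  1  0  1  0  1  0
G_B(12) = 0.
Combined Grundy value = 1 ⊕ 0 = 1.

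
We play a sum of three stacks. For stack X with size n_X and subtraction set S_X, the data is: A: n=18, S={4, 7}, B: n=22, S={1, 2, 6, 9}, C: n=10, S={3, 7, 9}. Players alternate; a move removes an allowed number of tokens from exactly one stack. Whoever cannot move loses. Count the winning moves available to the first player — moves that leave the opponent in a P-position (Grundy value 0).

2

Stack A, S = {4, 7}:
n :  0  1  2  3  4  5  6  7  8  9 10 11 12 13 14 15 16 17 18
G :  0  0  0  0  1  1  1  1  2  2  2  0  0  0  0  1  1  1  1
G_A(18) = 1.
Stack B, S = {1, 2, 6, 9}:
n :  0  1  2  3  4  5  6  7  8  9 10 11 12 13 14 15 16 17 18 19 20 21 22
G :  0  1  2  0  1  2  3  0  1  2  0  1  2  3  0  1  2  0  1  2  3  0  1
G_B(22) = 1.
Stack C, S = {3, 7, 9}:
G(0) = 0
G(1) = mex{} = 0
G(2) = mex{} = 0
G(3) = mex{0} = 1
G(4) = mex{0} = 1
G(5) = mex{0} = 1
G(6) = mex{1} = 0
G(7) = mex{1,0} = 2
G(8) = mex{1,0} = 2
G(9) = mex{0,0,0} = 1
G(10) = mex{2,1,0} = 3
G_C(10) = 3.
Combined Grundy value = 1 ⊕ 1 ⊕ 3 = 3.
A winning move leaves total XOR = 0, i.e. changes one component's Grundy value g to g ⊕ X where X is the current total.
Stack A: need g' = 1⊕3 = 2. Options: 18−4→G=0, 18−7→G=0. Hits: 0.
Stack B: need g' = 1⊕3 = 2. Options: 22−1→G=0, 22−2→G=3, 22−6→G=2, 22−9→G=3. Hits: 1.
Stack C: need g' = 3⊕3 = 0. Options: 10−3→G=2, 10−7→G=1, 10−9→G=0. Hits: 1.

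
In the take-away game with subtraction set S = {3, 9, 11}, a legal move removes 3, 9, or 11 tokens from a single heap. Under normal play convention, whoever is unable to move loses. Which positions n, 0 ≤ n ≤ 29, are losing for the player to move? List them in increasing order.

G(0) = 0
G(1) = mex{} = 0
G(2) = mex{} = 0
G(3) = mex{0} = 1
G(4) = mex{0} = 1
G(5) = mex{0} = 1
G(6) = mex{1} = 0
G(7) = mex{1} = 0
G(8) = mex{1} = 0
G(9) = mex{0,0} = 1
G(10) = mex{0,0} = 1
G(11) = mex{0,0,0} = 1
G(12) = mex{1,1,0} = 2
G(13) = mex{1,1,0} = 2
G(14) = mex{1,1,1} = 0
G(15) = mex{2,0,1} = 3
G(16) = mex{2,0,1} = 3
G(17) = mex{0,0,0} = 1
G(18) = mex{3,1,0} = 2
G(19) = mex{3,1,0} = 2
G(20) = mex{1,1,1} = 0
G(21) = mex{2,2,1} = 0
G(22) = mex{2,2,1} = 0
G(23) = mex{0,0,2} = 1
G(24) = mex{0,3,2} = 1
G(25) = mex{0,3,0} = 1
G(26) = mex{1,1,3} = 0
G(27) = mex{1,2,3} = 0
G(28) = mex{1,2,1} = 0
G(29) = mex{0,0,2} = 1
P-positions are exactly the n with G(n) = 0.

0, 1, 2, 6, 7, 8, 14, 20, 21, 22, 26, 27, 28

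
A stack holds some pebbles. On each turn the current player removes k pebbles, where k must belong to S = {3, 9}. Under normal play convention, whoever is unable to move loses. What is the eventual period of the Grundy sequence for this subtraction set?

6

G(0) = 0
G(1) = mex{} = 0
G(2) = mex{} = 0
G(3) = mex{0} = 1
G(4) = mex{0} = 1
G(5) = mex{0} = 1
G(6) = mex{1} = 0
G(7) = mex{1} = 0
G(8) = mex{1} = 0
G(9) = mex{0,0} = 1
G(10) = mex{0,0} = 1
G(11) = mex{0,0} = 1
G(12) = mex{1,1} = 0
G(13) = mex{1,1} = 0
G(14) = mex{1,1} = 0
G(15) = mex{0,0} = 1
G(16) = mex{0,0} = 1
G(n+6) = G(n) holds for n = 0,…,8 (a full window of length max(S) = 9), so the sequence is purely periodic with period 6.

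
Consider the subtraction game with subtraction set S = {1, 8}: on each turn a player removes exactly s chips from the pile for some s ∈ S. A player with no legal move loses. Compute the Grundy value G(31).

0

G(0) = 0
G(1) = mex{0} = 1
G(2) = mex{1} = 0
G(3) = mex{0} = 1
G(4) = mex{1} = 0
G(5) = mex{0} = 1
G(6) = mex{1} = 0
G(7) = mex{0} = 1
G(8) = mex{1,0} = 2
G(9) = mex{2,1} = 0
G(10) = mex{0,0} = 1
G(11) = mex{1,1} = 0
G(12) = mex{0,0} = 1
G(13) = mex{1,1} = 0
G(14) = mex{0,0} = 1
G(15) = mex{1,1} = 0
G(16) = mex{0,2} = 1
G(17) = mex{1,0} = 2
G(18) = mex{2,1} = 0
G(19) = mex{0,0} = 1
G(20) = mex{1,1} = 0
G(21) = mex{0,0} = 1
G(22) = mex{1,1} = 0
G(23) = mex{0,0} = 1
G(24) = mex{1,1} = 0
G(25) = mex{0,2} = 1
G(26) = mex{1,0} = 2
G(27) = mex{2,1} = 0
G(28) = mex{0,0} = 1
G(29) = mex{1,1} = 0
G(30) = mex{0,0} = 1
G(31) = mex{1,1} = 0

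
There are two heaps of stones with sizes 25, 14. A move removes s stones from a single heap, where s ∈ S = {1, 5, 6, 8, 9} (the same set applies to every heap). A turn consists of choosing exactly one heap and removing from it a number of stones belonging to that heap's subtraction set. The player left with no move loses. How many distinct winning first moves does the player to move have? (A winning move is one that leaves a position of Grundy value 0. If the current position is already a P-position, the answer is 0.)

2

All heaps use S = {1, 5, 6, 8, 9}:
G(0) = 0
G(1) = mex{0} = 1
G(2) = mex{1} = 0
G(3) = mex{0} = 1
G(4) = mex{1} = 0
G(5) = mex{0,0} = 1
G(6) = mex{1,1,0} = 2
G(7) = mex{2,0,1} = 3
G(8) = mex{3,1,0,0} = 2
G(9) = mex{2,0,1,1,0} = 3
G(10) = mex{3,1,0,0,1} = 2
G(11) = mex{2,2,1,1,0} = 3
G(12) = mex{3,3,2,0,1} = 4
G(13) = mex{4,2,3,1,0} = 5
G(14) = mex{5,3,2,2,1} = 0
G(15) = mex{0,2,3,3,2} = 1
G(16) = mex{1,3,2,2,3} = 0
G(17) = mex{0,4,3,3,2} = 1
G(18) = mex{1,5,4,2,3} = 0
G(19) = mex{0,0,5,3,2} = 1
G(20) = mex{1,1,0,4,3} = 2
G(21) = mex{2,0,1,5,4} = 3
G(22) = mex{3,1,0,0,5} = 2
G(23) = mex{2,0,1,1,0} = 3
G(24) = mex{3,1,0,0,1} = 2
G(25) = mex{2,2,1,1,0} = 3
Heap A: G(25) = 3.
Heap B: G(14) = 0.
Combined Grundy value = 3 ⊕ 0 = 3.
A winning move leaves total XOR = 0, i.e. changes one component's Grundy value g to g ⊕ X where X is the current total.
Heap A: need g' = 3⊕3 = 0. Options: 25−1→G=2, 25−5→G=2, 25−6→G=1, 25−8→G=1, 25−9→G=0. Hits: 1.
Heap B: need g' = 0⊕3 = 3. Options: 14−1→G=5, 14−5→G=3, 14−6→G=2, 14−8→G=2, 14−9→G=1. Hits: 1.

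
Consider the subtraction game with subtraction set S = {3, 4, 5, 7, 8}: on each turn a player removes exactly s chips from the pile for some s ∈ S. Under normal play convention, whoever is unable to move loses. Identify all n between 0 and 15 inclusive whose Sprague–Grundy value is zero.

0, 1, 2, 11, 12, 13

n :  0  1  2  3  4  5  6  7  8  9 10 11 12 13 14 15
G :  0  0  0  1  1  1  2  2  2  3  3  0  0  0  1  1
P-positions are exactly the n with G(n) = 0.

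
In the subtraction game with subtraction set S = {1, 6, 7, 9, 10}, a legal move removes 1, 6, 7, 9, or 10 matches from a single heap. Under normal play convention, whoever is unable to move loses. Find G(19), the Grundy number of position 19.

G(0) = 0
G(1) = mex{0} = 1
G(2) = mex{1} = 0
G(3) = mex{0} = 1
G(4) = mex{1} = 0
G(5) = mex{0} = 1
G(6) = mex{1,0} = 2
G(7) = mex{2,1,0} = 3
G(8) = mex{3,0,1} = 2
G(9) = mex{2,1,0,0} = 3
G(10) = mex{3,0,1,1,0} = 2
G(11) = mex{2,1,0,0,1} = 3
G(12) = mex{3,2,1,1,0} = 4
G(13) = mex{4,3,2,0,1} = 5
G(14) = mex{5,2,3,1,0} = 4
G(15) = mex{4,3,2,2,1} = 0
G(16) = mex{0,2,3,3,2} = 1
G(17) = mex{1,3,2,2,3} = 0
G(18) = mex{0,4,3,3,2} = 1
G(19) = mex{1,5,4,2,3} = 0

0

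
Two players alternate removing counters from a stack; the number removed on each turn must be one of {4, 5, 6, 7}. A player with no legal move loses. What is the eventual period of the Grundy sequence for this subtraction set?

11

G(0) = 0
G(1) = mex{} = 0
G(2) = mex{} = 0
G(3) = mex{} = 0
G(4) = mex{0} = 1
G(5) = mex{0,0} = 1
G(6) = mex{0,0,0} = 1
G(7) = mex{0,0,0,0} = 1
G(8) = mex{1,0,0,0} = 2
G(9) = mex{1,1,0,0} = 2
G(10) = mex{1,1,1,0} = 2
G(11) = mex{1,1,1,1} = 0
G(12) = mex{2,1,1,1} = 0
G(13) = mex{2,2,1,1} = 0
G(14) = mex{2,2,2,1} = 0
G(15) = mex{0,2,2,2} = 1
G(16) = mex{0,0,2,2} = 1
G(17) = mex{0,0,0,2} = 1
G(18) = mex{0,0,0,0} = 1
G(19) = mex{1,0,0,0} = 2
G(20) = mex{1,1,0,0} = 2
G(21) = mex{1,1,1,0} = 2
G(22) = mex{1,1,1,1} = 0
G(23) = mex{2,1,1,1} = 0
G(n+11) = G(n) holds for n = 0,…,6 (a full window of length max(S) = 7), so the sequence is purely periodic with period 11.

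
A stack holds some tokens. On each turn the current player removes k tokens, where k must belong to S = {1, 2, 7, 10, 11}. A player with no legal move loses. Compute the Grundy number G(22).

G(0) = 0
G(1) = mex{0} = 1
G(2) = mex{1,0} = 2
G(3) = mex{2,1} = 0
G(4) = mex{0,2} = 1
G(5) = mex{1,0} = 2
G(6) = mex{2,1} = 0
G(7) = mex{0,2,0} = 1
G(8) = mex{1,0,1} = 2
G(9) = mex{2,1,2} = 0
G(10) = mex{0,2,0,0} = 1
G(11) = mex{1,0,1,1,0} = 2
G(12) = mex{2,1,2,2,1} = 0
G(13) = mex{0,2,0,0,2} = 1
G(14) = mex{1,0,1,1,0} = 2
G(15) = mex{2,1,2,2,1} = 0
G(16) = mex{0,2,0,0,2} = 1
G(17) = mex{1,0,1,1,0} = 2
G(18) = mex{2,1,2,2,1} = 0
G(19) = mex{0,2,0,0,2} = 1
G(20) = mex{1,0,1,1,0} = 2
G(21) = mex{2,1,2,2,1} = 0
G(22) = mex{0,2,0,0,2} = 1

1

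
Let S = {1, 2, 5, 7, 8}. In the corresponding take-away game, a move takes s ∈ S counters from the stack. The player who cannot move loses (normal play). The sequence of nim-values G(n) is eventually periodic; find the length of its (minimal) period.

3

n :  0  1  2  3  4  5  6  7  8  9 10 11 12 13 14
G :  0  1  2  0  1  2  0  1  2  0  1  2  0  1  2
G(n+3) = G(n) holds for n = 0,…,7 (a full window of length max(S) = 8), so the sequence is purely periodic with period 3.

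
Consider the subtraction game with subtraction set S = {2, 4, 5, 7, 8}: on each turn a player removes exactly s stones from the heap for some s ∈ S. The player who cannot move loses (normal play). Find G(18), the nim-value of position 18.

n :  0  1  2  3  4  5  6  7  8  9 10 11 12 13 14 15 16 17 18
G :  0  0  1  1  2  2  3  3  4  4  0  0  1  1  2  2  3  3  4

4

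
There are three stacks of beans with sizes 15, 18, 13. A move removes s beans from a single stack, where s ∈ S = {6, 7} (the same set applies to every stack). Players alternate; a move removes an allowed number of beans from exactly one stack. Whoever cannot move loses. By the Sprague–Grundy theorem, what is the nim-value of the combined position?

All stacks use S = {6, 7}:
n :  0  1  2  3  4  5  6  7  8  9 10 11 12 13 14 15 16 17 18
G :  0  0  0  0  0  0  1  1  1  1  1  1  2  0  0  0  0  0  0
Stack A: G(15) = 0.
Stack B: G(18) = 0.
Stack C: G(13) = 0.
Combined Grundy value = 0 ⊕ 0 ⊕ 0 = 0.

0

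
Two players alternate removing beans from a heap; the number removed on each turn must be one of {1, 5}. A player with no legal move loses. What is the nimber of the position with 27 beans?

1

n :  0  1  2  3  4  5  6  7  8  9 10 11 12 13 14 15 16 17 18 19 20 21 22 23 24 25 26 27
G :  0  1  0  1  0  1  0  1  0  1  0  1  0  1  0  1  0  1  0  1  0  1  0  1  0  1  0  1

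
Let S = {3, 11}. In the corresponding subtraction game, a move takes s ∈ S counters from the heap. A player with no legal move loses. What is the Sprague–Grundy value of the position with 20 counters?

G(0) = 0
G(1) = mex{} = 0
G(2) = mex{} = 0
G(3) = mex{0} = 1
G(4) = mex{0} = 1
G(5) = mex{0} = 1
G(6) = mex{1} = 0
G(7) = mex{1} = 0
G(8) = mex{1} = 0
G(9) = mex{0} = 1
G(10) = mex{0} = 1
G(11) = mex{0,0} = 1
G(12) = mex{1,0} = 2
G(13) = mex{1,0} = 2
G(14) = mex{1,1} = 0
G(15) = mex{2,1} = 0
G(16) = mex{2,1} = 0
G(17) = mex{0,0} = 1
G(18) = mex{0,0} = 1
G(19) = mex{0,0} = 1
G(20) = mex{1,1} = 0

0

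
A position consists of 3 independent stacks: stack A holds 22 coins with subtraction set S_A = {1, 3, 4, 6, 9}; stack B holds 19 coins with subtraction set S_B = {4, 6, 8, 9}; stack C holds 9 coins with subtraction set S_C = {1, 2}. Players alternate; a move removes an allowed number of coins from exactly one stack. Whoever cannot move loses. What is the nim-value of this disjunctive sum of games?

Stack A, S = {1, 3, 4, 6, 9}:
n :  0  1  2  3  4  5  6  7  8  9 10 11 12 13 14 15 16 17 18 19 20 21 22
G :  0  1  0  1  2  3  2  0  1  4  3  2  0  1  0  1  2  3  2  0  1  4  3
G_A(22) = 3.
Stack B, S = {4, 6, 8, 9}:
n :  0  1  2  3  4  5  6  7  8  9 10 11 12 13 14 15 16 17 18 19
G :  0  0  0  0  1  1  1  1  2  2  2  2  3  0  0  0  0  1  1  1
G_B(19) = 1.
Stack C, S = {1, 2}:
n : 0 1 2 3 4 5 6 7 8 9
G : 0 1 2 0 1 2 0 1 2 0
G_C(9) = 0.
Combined Grundy value = 3 ⊕ 1 ⊕ 0 = 2.

2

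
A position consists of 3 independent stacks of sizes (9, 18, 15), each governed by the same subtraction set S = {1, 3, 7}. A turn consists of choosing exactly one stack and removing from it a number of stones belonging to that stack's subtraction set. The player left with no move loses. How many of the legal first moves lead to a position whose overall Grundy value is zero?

All stacks use S = {1, 3, 7}:
n :  0  1  2  3  4  5  6  7  8  9 10 11 12 13 14 15 16 17 18
G :  0  1  0  1  0  1  0  1  0  1  0  1  0  1  0  1  0  1  0
Stack A: G(9) = 1.
Stack B: G(18) = 0.
Stack C: G(15) = 1.
Combined Grundy value = 1 ⊕ 0 ⊕ 1 = 0.
A winning move leaves total XOR = 0, i.e. changes one component's Grundy value g to g ⊕ X where X is the current total.
Stack A: target g' = 1⊕0 = 1, but every legal move changes the Grundy value (mex property), so 0 moves.
Stack B: target g' = 0⊕0 = 0, but every legal move changes the Grundy value (mex property), so 0 moves.
Stack C: target g' = 1⊕0 = 1, but every legal move changes the Grundy value (mex property), so 0 moves.

0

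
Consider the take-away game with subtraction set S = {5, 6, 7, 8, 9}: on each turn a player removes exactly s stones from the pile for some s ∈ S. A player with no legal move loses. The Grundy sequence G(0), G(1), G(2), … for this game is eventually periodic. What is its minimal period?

n :  0  1  2  3  4  5  6  7  8  9 10 11 12 13 14 15 16 17 18 19 20 21 22 23 24 25 26 27 28 29
G :  0  0  0  0  0  1  1  1  1  1  2  2  2  2  0  0  0  0  0  1  1  1  1  1  2  2  2  2  0  0
G(n+14) = G(n) holds for n = 0,…,8 (a full window of length max(S) = 9), so the sequence is purely periodic with period 14.

14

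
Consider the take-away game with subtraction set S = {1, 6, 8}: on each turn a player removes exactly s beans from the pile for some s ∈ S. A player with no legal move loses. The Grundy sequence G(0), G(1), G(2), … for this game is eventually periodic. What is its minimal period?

G(0) = 0
G(1) = mex{0} = 1
G(2) = mex{1} = 0
G(3) = mex{0} = 1
G(4) = mex{1} = 0
G(5) = mex{0} = 1
G(6) = mex{1,0} = 2
G(7) = mex{2,1} = 0
G(8) = mex{0,0,0} = 1
G(9) = mex{1,1,1} = 0
G(10) = mex{0,0,0} = 1
G(11) = mex{1,1,1} = 0
G(12) = mex{0,2,0} = 1
G(13) = mex{1,0,1} = 2
G(14) = mex{2,1,2} = 0
G(15) = mex{0,0,0} = 1
G(16) = mex{1,1,1} = 0
G(n+7) = G(n) holds for n = 0,…,7 (a full window of length max(S) = 8), so the sequence is purely periodic with period 7.

7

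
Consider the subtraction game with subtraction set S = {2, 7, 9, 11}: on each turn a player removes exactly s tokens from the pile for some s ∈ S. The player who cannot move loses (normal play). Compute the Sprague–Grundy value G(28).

3

n :  0  1  2  3  4  5  6  7  8  9 10 11 12 13 14 15 16 17 18 19 20 21 22 23 24 25 26 27 28
G :  0  0  1  1  0  0  1  1  2  2  3  3  2  2  3  3  4  0  0  1  1  0  0  1  1  2  2  3  3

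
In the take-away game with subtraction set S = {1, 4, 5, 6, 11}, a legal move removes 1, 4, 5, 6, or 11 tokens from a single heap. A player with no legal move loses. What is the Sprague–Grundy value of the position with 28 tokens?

n :  0  1  2  3  4  5  6  7  8  9 10 11 12 13 14 15 16 17 18 19 20 21 22 23 24 25 26 27 28
G :  0  1  0  1  2  3  2  3  4  0  1  4  0  1  2  3  2  3  4  0  1  0  1  2  3  4  2  3  0

0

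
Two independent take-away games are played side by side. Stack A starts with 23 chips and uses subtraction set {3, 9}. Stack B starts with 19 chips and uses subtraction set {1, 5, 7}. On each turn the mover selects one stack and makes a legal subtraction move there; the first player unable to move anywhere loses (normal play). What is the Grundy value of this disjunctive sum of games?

0

Stack A, S = {3, 9}:
n :  0  1  2  3  4  5  6  7  8  9 10 11 12 13 14 15 16 17 18 19 20 21 22 23
G :  0  0  0  1  1  1  0  0  0  1  1  1  0  0  0  1  1  1  0  0  0  1  1  1
G_A(23) = 1.
Stack B, S = {1, 5, 7}:
G(0) = 0
G(1) = mex{0} = 1
G(2) = mex{1} = 0
G(3) = mex{0} = 1
G(4) = mex{1} = 0
G(5) = mex{0,0} = 1
G(6) = mex{1,1} = 0
G(7) = mex{0,0,0} = 1
G(8) = mex{1,1,1} = 0
G(9) = mex{0,0,0} = 1
G(10) = mex{1,1,1} = 0
G(11) = mex{0,0,0} = 1
G(12) = mex{1,1,1} = 0
G(13) = mex{0,0,0} = 1
G(14) = mex{1,1,1} = 0
G(15) = mex{0,0,0} = 1
G(16) = mex{1,1,1} = 0
G(17) = mex{0,0,0} = 1
G(18) = mex{1,1,1} = 0
G(19) = mex{0,0,0} = 1
G_B(19) = 1.
Combined Grundy value = 1 ⊕ 1 = 0.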